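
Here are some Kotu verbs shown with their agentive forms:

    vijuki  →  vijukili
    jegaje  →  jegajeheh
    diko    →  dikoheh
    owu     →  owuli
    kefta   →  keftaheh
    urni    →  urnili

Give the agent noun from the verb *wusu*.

The alternation tracks the last vowel of the stem — -li when the last vowel of the stem is a high vowel (*vijuki*, *owu*, *urni*); -heh when the last vowel of the stem is a non-high vowel (*jegaje*, *diko*, *kefta*).
*wusu* — last vowel /u/ (a high vowel) → -li → *wusuli*.

wusuli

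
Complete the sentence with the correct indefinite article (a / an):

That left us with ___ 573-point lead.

a

The indefinite article is chosen by the initial *sound* of the following word, not its spelling.
The number *573* is spoken "five hundred …", beginning with /faɪv/ — a consonant sound.
So the article is *a*: That left us with a 573-point lead.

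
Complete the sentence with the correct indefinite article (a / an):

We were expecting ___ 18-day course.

an

The indefinite article is chosen by the initial *sound* of the following word, not its spelling.
The number *18* is spoken "eighteen", beginning with /ˌeɪˈtiːn/ — a vowel sound.
So the article is *an*: We were expecting an 18-day course.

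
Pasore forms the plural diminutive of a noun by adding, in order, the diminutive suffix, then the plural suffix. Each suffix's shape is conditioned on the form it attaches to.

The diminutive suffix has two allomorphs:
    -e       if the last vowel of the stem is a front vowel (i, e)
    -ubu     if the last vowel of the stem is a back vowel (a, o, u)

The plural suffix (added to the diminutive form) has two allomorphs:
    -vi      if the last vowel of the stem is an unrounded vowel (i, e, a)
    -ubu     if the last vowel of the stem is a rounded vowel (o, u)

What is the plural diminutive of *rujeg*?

rujegevi

*rujeg* — last vowel /e/ (a front vowel) → -e → *rujege*.
The diminutive form *rujege*: last vowel = /e/, an unrounded vowel → -vi → *rujegevi*.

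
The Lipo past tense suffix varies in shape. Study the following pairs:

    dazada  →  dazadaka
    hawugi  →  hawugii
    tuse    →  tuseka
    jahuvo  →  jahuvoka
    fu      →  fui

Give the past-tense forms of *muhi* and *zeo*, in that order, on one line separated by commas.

The pattern is height harmony: -i when the last vowel of the stem is a high vowel (*hawugi*, *fu*); -ka when the last vowel of the stem is a non-high vowel (*dazada*, *tuse*, *jahuvo*).
*muhi* — last vowel /i/ (a high vowel) → -i → *muhii*.
Since the last vowel of *zeo* is /o/ (a non-high vowel), it takes -ka, giving *zeoka*.

muhii, zeoka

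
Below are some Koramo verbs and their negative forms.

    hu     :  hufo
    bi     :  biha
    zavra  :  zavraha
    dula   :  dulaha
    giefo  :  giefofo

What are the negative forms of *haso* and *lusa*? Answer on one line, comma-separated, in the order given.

hasofo, lusaha

Looking at the last vowel of each stem: -fo when the last vowel of the stem is a rounded vowel (*hu*, *giefo*); -ha when the last vowel of the stem is an unrounded vowel (*bi*, *zavra*, *dula*).
*haso* — last vowel /o/ (a rounded vowel) → -fo → *hasofo*.
*lusa*: last vowel = /a/, an unrounded vowel → -ha → *lusaha*.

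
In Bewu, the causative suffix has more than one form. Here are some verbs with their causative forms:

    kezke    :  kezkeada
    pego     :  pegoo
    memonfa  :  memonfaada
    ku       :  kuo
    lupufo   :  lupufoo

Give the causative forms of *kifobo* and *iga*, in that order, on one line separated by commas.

kifoboo, igaada

The pattern is rounding harmony: -o when the last vowel of the stem is a rounded vowel (*pego*, *ku*, *lupufo*); -ada when the last vowel of the stem is an unrounded vowel (*kezke*, *memonfa*).
*kifobo* — last vowel /o/ (a rounded vowel) → -o → *kifoboo*.
*iga* — last vowel /a/ (an unrounded vowel) → -ada → *igaada*.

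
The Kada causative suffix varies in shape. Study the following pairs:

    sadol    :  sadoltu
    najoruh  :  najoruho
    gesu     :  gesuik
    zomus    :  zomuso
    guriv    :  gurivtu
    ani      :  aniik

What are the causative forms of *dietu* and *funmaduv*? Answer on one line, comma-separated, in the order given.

The alternation tracks the final sound of the stem — -o when the stem ends in a voiceless consonant (*najoruh*, *zomus*); -tu when the stem ends in a voiced consonant (*sadol*, *guriv*); -ik when the stem ends in a vowel (*gesu*, *ani*).
Since the final sound of *dietu* is /u/ (a vowel), it takes -ik, giving *dietuik*.
Since the final sound of *funmaduv* is /v/ (a voiced consonant), it takes -tu, giving *funmaduvtu*.

dietuik, funmaduvtu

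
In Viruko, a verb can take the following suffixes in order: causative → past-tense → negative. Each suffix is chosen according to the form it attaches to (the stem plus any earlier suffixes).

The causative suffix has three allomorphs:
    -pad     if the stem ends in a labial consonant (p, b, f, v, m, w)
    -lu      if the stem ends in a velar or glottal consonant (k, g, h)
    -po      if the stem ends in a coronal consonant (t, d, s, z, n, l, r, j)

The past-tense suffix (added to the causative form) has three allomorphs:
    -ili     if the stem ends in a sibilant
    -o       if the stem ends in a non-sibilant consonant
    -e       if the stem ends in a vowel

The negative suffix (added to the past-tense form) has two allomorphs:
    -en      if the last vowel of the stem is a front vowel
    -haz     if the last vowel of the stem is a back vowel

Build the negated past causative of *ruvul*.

ruvulpoeen

*ruvul*: final consonant = /l/, coronal → -po → *ruvulpo*.
The final sound of the causative form *ruvulpo* is /o/, which is a vowel, so the past-tense suffix is -e, giving *ruvulpoe*.
The past-tense form *ruvulpoe* — last vowel /e/ (a front vowel) → -en → *ruvulpoeen*.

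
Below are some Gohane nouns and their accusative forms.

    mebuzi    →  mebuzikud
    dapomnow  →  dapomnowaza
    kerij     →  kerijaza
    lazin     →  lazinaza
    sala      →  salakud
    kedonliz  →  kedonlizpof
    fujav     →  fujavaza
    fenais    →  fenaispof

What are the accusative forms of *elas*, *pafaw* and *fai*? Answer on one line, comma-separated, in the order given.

The pattern is sibilance of the final sound: -pof when the stem ends in a sibilant (*kedonliz*, *fenais*); -aza when the stem ends in a non-sibilant consonant (*dapomnow*, *kerij*, *lazin*, *fujav*); -kud when the stem ends in a vowel (*mebuzi*, *sala*).
*elas* — final sound /s/ (a sibilant) → -pof → *elaspof*.
The final sound of *pafaw* is /w/, which is a non-sibilant consonant, so the suffix is -aza, giving *pafawaza*.
*fai* — final sound /i/ (a vowel) → -kud → *faikud*.

elaspof, pafawaza, faikud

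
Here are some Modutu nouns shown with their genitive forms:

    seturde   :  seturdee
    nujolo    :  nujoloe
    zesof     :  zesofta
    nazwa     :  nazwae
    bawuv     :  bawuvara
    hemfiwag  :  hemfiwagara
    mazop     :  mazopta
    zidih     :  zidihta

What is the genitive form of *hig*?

Looking at the final sound of each stem: -ta when the stem ends in a voiceless consonant (*zesof*, *mazop*, *zidih*); -ara when the stem ends in a voiced consonant (*bawuv*, *hemfiwag*); -e when the stem ends in a vowel (*seturde*, *nujolo*, *nazwa*).
*hig* — final sound /g/ (a voiced consonant) → -ara → *higara*.

higara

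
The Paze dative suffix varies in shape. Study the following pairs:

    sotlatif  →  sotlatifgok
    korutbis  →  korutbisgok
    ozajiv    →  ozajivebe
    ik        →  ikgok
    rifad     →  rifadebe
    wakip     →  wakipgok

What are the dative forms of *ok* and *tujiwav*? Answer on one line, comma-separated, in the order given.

The suffix is conditioned by the final consonant: -gok when the stem ends in a voiceless consonant (*sotlatif*, *korutbis*, *ik*, *wakip*); -ebe when the stem ends in a voiced consonant (*ozajiv*, *rifad*).
*ok* — final consonant /k/ (voiceless) → -gok → *okgok*.
Since the final consonant of *tujiwav* is /v/ (voiced), it takes -ebe, giving *tujiwavebe*.

okgok, tujiwavebe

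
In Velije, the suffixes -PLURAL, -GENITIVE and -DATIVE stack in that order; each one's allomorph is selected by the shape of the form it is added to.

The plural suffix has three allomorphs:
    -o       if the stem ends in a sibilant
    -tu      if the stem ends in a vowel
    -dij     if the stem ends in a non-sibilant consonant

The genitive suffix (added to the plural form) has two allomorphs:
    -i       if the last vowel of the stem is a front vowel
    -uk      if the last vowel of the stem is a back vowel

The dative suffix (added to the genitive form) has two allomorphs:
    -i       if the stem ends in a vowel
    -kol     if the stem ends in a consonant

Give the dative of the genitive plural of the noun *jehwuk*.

Since the final sound of *jehwuk* is /k/ (a non-sibilant consonant), it takes -dij, giving *jehwukdij*.
The last vowel of the plural form *jehwukdij* is /i/, which is a front vowel, so the genitive suffix is -i, giving *jehwukdiji*.
The genitive form *jehwukdiji* — final sound /i/ (a vowel) → -i → *jehwukdijii*.

jehwukdijii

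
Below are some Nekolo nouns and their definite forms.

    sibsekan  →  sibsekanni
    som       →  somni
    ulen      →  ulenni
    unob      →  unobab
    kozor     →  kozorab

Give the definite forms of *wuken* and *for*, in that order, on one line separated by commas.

wukenni, forab

Looking at the final consonant of each stem: -ni when the stem ends in a nasal (*sibsekan*, *som*, *ulen*); -ab when the stem ends in a non-nasal consonant (*unob*, *kozor*).
*wuken*: final consonant = /n/, a nasal → -ni → *wukenni*.
*for*: final consonant = /r/, non-nasal → -ab → *forab*.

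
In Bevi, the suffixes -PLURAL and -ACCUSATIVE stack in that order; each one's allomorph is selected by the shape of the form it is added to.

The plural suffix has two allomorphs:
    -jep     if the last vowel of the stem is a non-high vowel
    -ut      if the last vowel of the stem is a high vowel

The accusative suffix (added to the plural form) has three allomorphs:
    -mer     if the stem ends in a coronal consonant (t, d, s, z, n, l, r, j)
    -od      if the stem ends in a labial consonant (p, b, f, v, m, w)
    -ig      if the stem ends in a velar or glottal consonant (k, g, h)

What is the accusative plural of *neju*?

Since the last vowel of *neju* is /u/ (a high vowel), it takes -ut, giving *nejuut*.
The final consonant of the plural form *nejuut* is /t/, which is coronal, so the accusative suffix is -mer, giving *nejuutmer*.

nejuutmer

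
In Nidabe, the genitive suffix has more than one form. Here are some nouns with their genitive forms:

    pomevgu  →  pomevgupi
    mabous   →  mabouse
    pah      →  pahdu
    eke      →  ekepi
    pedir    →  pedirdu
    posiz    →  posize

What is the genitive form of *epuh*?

Looking at the final sound of each stem: -e when the stem ends in a sibilant (*mabous*, *posiz*); -du when the stem ends in a non-sibilant consonant (*pah*, *pedir*); -pi when the stem ends in a vowel (*pomevgu*, *eke*).
Since the final sound of *epuh* is /h/ (a non-sibilant consonant), it takes -du, giving *epuhdu*.

epuhdu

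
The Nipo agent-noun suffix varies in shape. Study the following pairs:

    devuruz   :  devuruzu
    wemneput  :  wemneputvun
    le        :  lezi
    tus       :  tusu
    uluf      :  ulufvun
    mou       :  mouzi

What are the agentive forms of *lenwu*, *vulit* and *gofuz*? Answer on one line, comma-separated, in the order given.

lenwuzi, vulitvun, gofuzu

The suffix is conditioned by the final sound: -u when the stem ends in a sibilant (*devuruz*, *tus*); -vun when the stem ends in a non-sibilant consonant (*wemneput*, *uluf*); -zi when the stem ends in a vowel (*le*, *mou*).
*lenwu*: final sound = /u/, a vowel → -zi → *lenwuzi*.
The final sound of *vulit* is /t/, which is a non-sibilant consonant, so the suffix is -vun, giving *vulitvun*.
*gofuz* — final sound /z/ (a sibilant) → -u → *gofuzu*.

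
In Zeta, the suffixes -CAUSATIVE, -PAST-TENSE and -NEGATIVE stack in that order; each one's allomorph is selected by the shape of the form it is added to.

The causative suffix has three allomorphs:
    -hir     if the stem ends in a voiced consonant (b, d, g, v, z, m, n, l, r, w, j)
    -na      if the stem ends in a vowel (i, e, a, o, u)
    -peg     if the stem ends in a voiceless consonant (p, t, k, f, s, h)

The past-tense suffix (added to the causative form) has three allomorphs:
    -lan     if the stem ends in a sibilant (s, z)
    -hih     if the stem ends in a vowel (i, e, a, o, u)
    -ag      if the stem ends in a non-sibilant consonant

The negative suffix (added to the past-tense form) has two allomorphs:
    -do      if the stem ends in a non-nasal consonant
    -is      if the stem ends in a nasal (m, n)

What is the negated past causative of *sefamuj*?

sefamujhiragdo

Since the final sound of *sefamuj* is /j/ (a voiced consonant), it takes -hir, giving *sefamujhir*.
The final sound of the causative form *sefamujhir* is /r/, which is a non-sibilant consonant, so the past-tense suffix is -ag, giving *sefamujhirag*.
The past-tense form *sefamujhirag* — final consonant /g/ (non-nasal) → -do → *sefamujhiragdo*.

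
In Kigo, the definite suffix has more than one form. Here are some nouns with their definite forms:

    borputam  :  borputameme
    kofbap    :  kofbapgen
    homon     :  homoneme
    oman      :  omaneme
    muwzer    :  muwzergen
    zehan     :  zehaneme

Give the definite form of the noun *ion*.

ioneme

The pattern is nasality of the final consonant: -eme when the stem ends in a nasal (*borputam*, *homon*, *oman*, *zehan*); -gen when the stem ends in a non-nasal consonant (*kofbap*, *muwzer*).
Since the final consonant of *ion* is /n/ (a nasal), it takes -eme, giving *ioneme*.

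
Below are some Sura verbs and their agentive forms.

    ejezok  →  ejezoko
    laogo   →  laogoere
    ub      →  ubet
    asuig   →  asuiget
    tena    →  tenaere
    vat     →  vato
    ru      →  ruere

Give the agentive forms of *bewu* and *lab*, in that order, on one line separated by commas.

bewuere, labet

The alternation tracks the final sound of the stem — -o when the stem ends in a voiceless consonant (*ejezok*, *vat*); -et when the stem ends in a voiced consonant (*ub*, *asuig*); -ere when the stem ends in a vowel (*laogo*, *tena*, *ru*).
*bewu*: final sound = /u/, a vowel → -ere → *bewuere*.
*lab*: final sound = /b/, a voiced consonant → -et → *labet*.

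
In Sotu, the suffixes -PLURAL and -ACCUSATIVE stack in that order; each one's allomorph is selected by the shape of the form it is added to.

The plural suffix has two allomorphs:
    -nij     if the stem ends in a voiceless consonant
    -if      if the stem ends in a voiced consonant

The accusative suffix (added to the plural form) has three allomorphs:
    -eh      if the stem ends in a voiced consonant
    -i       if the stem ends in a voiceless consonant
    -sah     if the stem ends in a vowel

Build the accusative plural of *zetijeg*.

zetijegifi

*zetijeg*: final consonant = /g/, voiced → -if → *zetijegif*.
The plural form *zetijegif*: final sound = /f/, a voiceless consonant → -i → *zetijegifi*.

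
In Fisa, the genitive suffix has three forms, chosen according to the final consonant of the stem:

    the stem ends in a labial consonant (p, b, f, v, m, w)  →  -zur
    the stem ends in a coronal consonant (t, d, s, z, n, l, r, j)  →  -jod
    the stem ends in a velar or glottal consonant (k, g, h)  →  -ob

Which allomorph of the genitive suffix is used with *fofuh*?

-ob

The final consonant of *fofuh* is /h/, which is velar/glottal, so the suffix is -ob.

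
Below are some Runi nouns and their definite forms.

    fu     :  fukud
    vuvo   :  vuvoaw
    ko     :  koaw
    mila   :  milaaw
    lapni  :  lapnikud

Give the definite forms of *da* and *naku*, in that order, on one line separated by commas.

daaw, nakukud

The suffix is conditioned by the last vowel: -kud when the last vowel of the stem is a high vowel (*fu*, *lapni*); -aw when the last vowel of the stem is a non-high vowel (*vuvo*, *ko*, *mila*).
Since the last vowel of *da* is /a/ (a non-high vowel), it takes -aw, giving *daaw*.
Since the last vowel of *naku* is /u/ (a high vowel), it takes -kud, giving *nakukud*.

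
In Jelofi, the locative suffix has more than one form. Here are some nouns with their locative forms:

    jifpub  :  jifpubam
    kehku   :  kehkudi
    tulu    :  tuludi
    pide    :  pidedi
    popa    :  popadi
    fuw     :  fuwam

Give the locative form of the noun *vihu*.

vihudi

The pattern is consonant vs. vowel: -am when the stem ends in a consonant (*jifpub*, *fuw*); -di when the stem ends in a vowel (*kehku*, *tulu*, *pide*, *popa*).
The final sound of *vihu* is /u/, which is a vowel, so the suffix is -di, giving *vihudi*.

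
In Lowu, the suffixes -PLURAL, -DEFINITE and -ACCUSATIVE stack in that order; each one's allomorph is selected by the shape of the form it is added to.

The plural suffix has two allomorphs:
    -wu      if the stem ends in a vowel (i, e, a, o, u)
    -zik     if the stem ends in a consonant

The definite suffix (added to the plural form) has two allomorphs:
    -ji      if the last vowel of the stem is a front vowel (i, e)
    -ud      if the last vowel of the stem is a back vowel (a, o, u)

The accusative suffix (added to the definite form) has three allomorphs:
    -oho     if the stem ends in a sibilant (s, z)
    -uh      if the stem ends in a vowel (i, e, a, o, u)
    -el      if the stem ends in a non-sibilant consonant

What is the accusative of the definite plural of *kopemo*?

kopemowuudel

*kopemo* — final sound /o/ (a vowel) → -wu → *kopemowu*.
Since the last vowel of the plural form *kopemowu* is /u/ (a back vowel), it takes -ud, giving *kopemowuud*.
The final sound of the definite form *kopemowuud* is /d/, which is a non-sibilant consonant, so the accusative suffix is -el, giving *kopemowuudel*.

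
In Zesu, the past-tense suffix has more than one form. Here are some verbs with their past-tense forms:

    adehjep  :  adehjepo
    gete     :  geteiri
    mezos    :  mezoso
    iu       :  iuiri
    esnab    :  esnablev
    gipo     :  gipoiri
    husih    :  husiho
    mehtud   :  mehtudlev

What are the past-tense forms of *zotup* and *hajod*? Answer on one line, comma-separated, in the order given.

The alternation tracks the final sound of the stem — -o when the stem ends in a voiceless consonant (*adehjep*, *mezos*, *husih*); -lev when the stem ends in a voiced consonant (*esnab*, *mehtud*); -iri when the stem ends in a vowel (*gete*, *iu*, *gipo*).
Since the final sound of *zotup* is /p/ (a voiceless consonant), it takes -o, giving *zotupo*.
The final sound of *hajod* is /d/, which is a voiced consonant, so the suffix is -lev, giving *hajodlev*.

zotupo, hajodlev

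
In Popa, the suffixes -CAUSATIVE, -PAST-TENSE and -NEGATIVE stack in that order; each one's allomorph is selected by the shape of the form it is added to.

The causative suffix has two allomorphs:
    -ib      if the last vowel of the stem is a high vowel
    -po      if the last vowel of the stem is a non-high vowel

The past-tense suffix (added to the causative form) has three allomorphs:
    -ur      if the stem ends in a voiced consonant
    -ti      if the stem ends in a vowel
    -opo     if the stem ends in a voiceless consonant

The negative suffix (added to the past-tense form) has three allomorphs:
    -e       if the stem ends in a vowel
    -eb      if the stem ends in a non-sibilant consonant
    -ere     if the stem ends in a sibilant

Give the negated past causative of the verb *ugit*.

ugitibureb

*ugit*: last vowel = /i/, a high vowel → -ib → *ugitib*.
Since the final sound of the causative form *ugitib* is /b/ (a voiced consonant), it takes -ur, giving *ugitibur*.
Since the final sound of the past-tense form *ugitibur* is /r/ (a non-sibilant consonant), it takes -eb, giving *ugitibureb*.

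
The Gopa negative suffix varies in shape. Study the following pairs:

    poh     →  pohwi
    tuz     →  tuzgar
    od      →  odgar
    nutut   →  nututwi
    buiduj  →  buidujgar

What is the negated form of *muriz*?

Looking at the final consonant of each stem: -wi when the stem ends in a voiceless consonant (*poh*, *nutut*); -gar when the stem ends in a voiced consonant (*tuz*, *od*, *buiduj*).
*muriz*: final consonant = /z/, voiced → -gar → *murizgar*.

murizgar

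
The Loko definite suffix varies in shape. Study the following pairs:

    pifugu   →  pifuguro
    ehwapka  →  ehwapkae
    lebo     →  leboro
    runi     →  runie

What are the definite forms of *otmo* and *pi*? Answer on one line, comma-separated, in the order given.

The alternation tracks the last vowel of the stem — -ro when the last vowel of the stem is a rounded vowel (*pifugu*, *lebo*); -e when the last vowel of the stem is an unrounded vowel (*ehwapka*, *runi*).
The last vowel of *otmo* is /o/, which is a rounded vowel, so the suffix is -ro, giving *otmoro*.
Since the last vowel of *pi* is /i/ (an unrounded vowel), it takes -e, giving *pie*.

otmoro, pie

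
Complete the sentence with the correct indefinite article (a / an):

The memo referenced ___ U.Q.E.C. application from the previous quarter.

a

The indefinite article is chosen by the initial *sound* of the following word, not its spelling.
The initialism *U.Q.E.C.* is read letter by letter; the first letter, U, is pronounced /juː/, which begins with a consonant sound.
So the article is *a*: The memo referenced a U.Q.E.C. application from the previous quarter.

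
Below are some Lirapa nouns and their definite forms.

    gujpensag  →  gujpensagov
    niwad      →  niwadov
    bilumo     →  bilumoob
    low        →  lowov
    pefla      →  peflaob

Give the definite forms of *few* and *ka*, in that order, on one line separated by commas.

The suffix is conditioned by the final sound: -ov when the stem ends in a consonant (*gujpensag*, *niwad*, *low*); -ob when the stem ends in a vowel (*bilumo*, *pefla*).
*few*: final sound = /w/, a consonant → -ov → *fewov*.
*ka*: final sound = /a/, a vowel → -ob → *kaob*.

fewov, kaob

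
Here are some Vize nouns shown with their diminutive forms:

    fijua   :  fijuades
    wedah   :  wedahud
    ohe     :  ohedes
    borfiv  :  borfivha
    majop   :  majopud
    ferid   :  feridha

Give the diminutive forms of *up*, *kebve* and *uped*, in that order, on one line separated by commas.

The alternation tracks the final sound of the stem — -ud when the stem ends in a voiceless consonant (*wedah*, *majop*); -ha when the stem ends in a voiced consonant (*borfiv*, *ferid*); -des when the stem ends in a vowel (*fijua*, *ohe*).
*up* — final sound /p/ (a voiceless consonant) → -ud → *upud*.
The final sound of *kebve* is /e/, which is a vowel, so the suffix is -des, giving *kebvedes*.
*uped*: final sound = /d/, a voiced consonant → -ha → *upedha*.

upud, kebvedes, upedha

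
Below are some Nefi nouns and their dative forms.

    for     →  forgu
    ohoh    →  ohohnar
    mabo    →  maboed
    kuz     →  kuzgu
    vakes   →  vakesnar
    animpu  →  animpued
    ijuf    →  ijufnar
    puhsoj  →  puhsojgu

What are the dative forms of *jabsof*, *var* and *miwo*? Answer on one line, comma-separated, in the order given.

jabsofnar, vargu, miwoed

The suffix is conditioned by the final sound: -nar when the stem ends in a voiceless consonant (*ohoh*, *vakes*, *ijuf*); -gu when the stem ends in a voiced consonant (*for*, *kuz*, *puhsoj*); -ed when the stem ends in a vowel (*mabo*, *animpu*).
The final sound of *jabsof* is /f/, which is a voiceless consonant, so the suffix is -nar, giving *jabsofnar*.
*var* — final sound /r/ (a voiced consonant) → -gu → *vargu*.
The final sound of *miwo* is /o/, which is a vowel, so the suffix is -ed, giving *miwoed*.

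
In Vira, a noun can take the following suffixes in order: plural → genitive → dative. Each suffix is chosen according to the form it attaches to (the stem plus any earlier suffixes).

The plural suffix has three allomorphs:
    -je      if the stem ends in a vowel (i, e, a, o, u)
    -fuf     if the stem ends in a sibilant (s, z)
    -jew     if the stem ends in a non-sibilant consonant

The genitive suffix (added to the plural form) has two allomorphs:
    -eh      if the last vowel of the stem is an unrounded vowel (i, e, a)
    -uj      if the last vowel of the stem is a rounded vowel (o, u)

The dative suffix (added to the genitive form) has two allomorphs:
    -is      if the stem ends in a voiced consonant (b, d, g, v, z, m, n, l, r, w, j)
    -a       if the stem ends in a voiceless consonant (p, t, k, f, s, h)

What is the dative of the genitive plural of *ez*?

*ez*: final sound = /z/, a sibilant → -fuf → *ezfuf*.
The plural form *ezfuf*: last vowel = /u/, a rounded vowel → -uj → *ezfufuj*.
The genitive form *ezfufuj* — final consonant /j/ (voiced) → -is → *ezfufujis*.

ezfufujis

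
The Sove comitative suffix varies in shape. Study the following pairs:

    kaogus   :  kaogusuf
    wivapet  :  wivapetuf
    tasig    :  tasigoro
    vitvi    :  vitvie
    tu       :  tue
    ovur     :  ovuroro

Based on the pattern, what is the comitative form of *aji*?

ajie

Looking at the final sound of each stem: -uf when the stem ends in a voiceless consonant (*kaogus*, *wivapet*); -oro when the stem ends in a voiced consonant (*tasig*, *ovur*); -e when the stem ends in a vowel (*vitvi*, *tu*).
Since the final sound of *aji* is /i/ (a vowel), it takes -e, giving *ajie*.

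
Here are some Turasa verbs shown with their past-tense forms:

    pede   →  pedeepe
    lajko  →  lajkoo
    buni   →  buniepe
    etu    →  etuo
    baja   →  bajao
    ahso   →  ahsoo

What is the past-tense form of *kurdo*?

kurdoo

The pattern is front/back vowel harmony: -epe when the last vowel of the stem is a front vowel (*pede*, *buni*); -o when the last vowel of the stem is a back vowel (*lajko*, *etu*, *baja*, *ahso*).
Since the last vowel of *kurdo* is /o/ (a back vowel), it takes -o, giving *kurdoo*.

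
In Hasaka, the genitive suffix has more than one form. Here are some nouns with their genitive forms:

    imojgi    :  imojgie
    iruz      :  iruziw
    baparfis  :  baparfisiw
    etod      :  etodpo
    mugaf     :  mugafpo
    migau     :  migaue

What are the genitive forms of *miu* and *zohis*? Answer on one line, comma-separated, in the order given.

miue, zohisiw

The suffix is conditioned by the final sound: -iw when the stem ends in a sibilant (*iruz*, *baparfis*); -po when the stem ends in a non-sibilant consonant (*etod*, *mugaf*); -e when the stem ends in a vowel (*imojgi*, *migau*).
Since the final sound of *miu* is /u/ (a vowel), it takes -e, giving *miue*.
The final sound of *zohis* is /s/, which is a sibilant, so the suffix is -iw, giving *zohisiw*.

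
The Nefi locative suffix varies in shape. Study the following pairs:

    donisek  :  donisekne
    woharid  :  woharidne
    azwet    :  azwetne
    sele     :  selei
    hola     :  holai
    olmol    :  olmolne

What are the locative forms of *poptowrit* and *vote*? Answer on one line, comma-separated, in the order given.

poptowritne, votei

The alternation tracks the final sound of the stem — -ne when the stem ends in a consonant (*donisek*, *woharid*, *azwet*, *olmol*); -i when the stem ends in a vowel (*sele*, *hola*).
Since the final sound of *poptowrit* is /t/ (a consonant), it takes -ne, giving *poptowritne*.
*vote* — final sound /e/ (a vowel) → -i → *votei*.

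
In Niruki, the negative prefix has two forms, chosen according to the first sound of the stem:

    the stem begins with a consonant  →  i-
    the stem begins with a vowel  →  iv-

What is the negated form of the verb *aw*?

ivaw

*aw*: first sound = /a/, a vowel → iv- → *ivaw*.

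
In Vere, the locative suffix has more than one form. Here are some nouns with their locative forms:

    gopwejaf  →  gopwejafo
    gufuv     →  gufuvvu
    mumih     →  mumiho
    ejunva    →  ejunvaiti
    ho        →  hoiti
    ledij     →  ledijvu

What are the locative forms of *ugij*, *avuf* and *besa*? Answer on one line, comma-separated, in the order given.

ugijvu, avufo, besaiti

The suffix is conditioned by the final sound: -o when the stem ends in a voiceless consonant (*gopwejaf*, *mumih*); -vu when the stem ends in a voiced consonant (*gufuv*, *ledij*); -iti when the stem ends in a vowel (*ejunva*, *ho*).
Since the final sound of *ugij* is /j/ (a voiced consonant), it takes -vu, giving *ugijvu*.
*avuf*: final sound = /f/, a voiceless consonant → -o → *avufo*.
Since the final sound of *besa* is /a/ (a vowel), it takes -iti, giving *besaiti*.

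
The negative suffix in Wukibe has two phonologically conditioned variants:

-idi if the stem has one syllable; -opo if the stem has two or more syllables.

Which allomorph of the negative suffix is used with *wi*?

-idi

With one syllable, *wi* takes -idi.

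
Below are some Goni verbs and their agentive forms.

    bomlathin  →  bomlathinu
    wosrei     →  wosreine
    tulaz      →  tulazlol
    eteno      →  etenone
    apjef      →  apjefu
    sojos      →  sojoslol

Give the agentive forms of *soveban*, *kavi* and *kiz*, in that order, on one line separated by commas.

sovebanu, kavine, kizlol

The suffix is conditioned by the final sound: -lol when the stem ends in a sibilant (*tulaz*, *sojos*); -u when the stem ends in a non-sibilant consonant (*bomlathin*, *apjef*); -ne when the stem ends in a vowel (*wosrei*, *eteno*).
Since the final sound of *soveban* is /n/ (a non-sibilant consonant), it takes -u, giving *sovebanu*.
The final sound of *kavi* is /i/, which is a vowel, so the suffix is -ne, giving *kavine*.
Since the final sound of *kiz* is /z/ (a sibilant), it takes -lol, giving *kizlol*.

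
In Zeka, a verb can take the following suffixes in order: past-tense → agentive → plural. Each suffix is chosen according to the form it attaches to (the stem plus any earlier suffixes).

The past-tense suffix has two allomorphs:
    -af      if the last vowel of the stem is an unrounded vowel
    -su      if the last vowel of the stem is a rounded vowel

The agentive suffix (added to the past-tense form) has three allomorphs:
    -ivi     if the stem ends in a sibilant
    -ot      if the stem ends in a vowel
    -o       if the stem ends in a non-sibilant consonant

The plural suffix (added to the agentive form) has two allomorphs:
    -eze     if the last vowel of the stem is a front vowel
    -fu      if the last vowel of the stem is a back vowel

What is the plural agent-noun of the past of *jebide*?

*jebide*: last vowel = /e/, an unrounded vowel → -af → *jebideaf*.
The past-tense form *jebideaf* — final sound /f/ (a non-sibilant consonant) → -o → *jebideafo*.
The last vowel of the agentive form *jebideafo* is /o/, which is a back vowel, so the plural suffix is -fu, giving *jebideafofu*.

jebideafofu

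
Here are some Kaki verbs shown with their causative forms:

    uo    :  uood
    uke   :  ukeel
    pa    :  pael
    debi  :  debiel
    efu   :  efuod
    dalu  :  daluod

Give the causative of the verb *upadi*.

The pattern is rounding harmony: -od when the last vowel of the stem is a rounded vowel (*uo*, *efu*, *dalu*); -el when the last vowel of the stem is an unrounded vowel (*uke*, *pa*, *debi*).
Since the last vowel of *upadi* is /i/ (an unrounded vowel), it takes -el, giving *upadiel*.

upadiel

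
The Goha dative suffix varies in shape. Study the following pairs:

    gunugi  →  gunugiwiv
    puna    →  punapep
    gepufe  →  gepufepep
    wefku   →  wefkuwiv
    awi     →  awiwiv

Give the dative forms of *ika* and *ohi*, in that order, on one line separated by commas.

ikapep, ohiwiv

The suffix is conditioned by the last vowel: -wiv when the last vowel of the stem is a high vowel (*gunugi*, *wefku*, *awi*); -pep when the last vowel of the stem is a non-high vowel (*puna*, *gepufe*).
*ika* — last vowel /a/ (a non-high vowel) → -pep → *ikapep*.
*ohi*: last vowel = /i/, a high vowel → -wiv → *ohiwiv*.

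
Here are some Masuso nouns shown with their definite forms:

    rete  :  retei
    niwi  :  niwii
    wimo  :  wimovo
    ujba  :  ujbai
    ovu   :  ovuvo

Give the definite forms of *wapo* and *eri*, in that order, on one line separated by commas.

wapovo, erii

The pattern is rounding harmony: -vo when the last vowel of the stem is a rounded vowel (*wimo*, *ovu*); -i when the last vowel of the stem is an unrounded vowel (*rete*, *niwi*, *ujba*).
The last vowel of *wapo* is /o/, which is a rounded vowel, so the suffix is -vo, giving *wapovo*.
*eri*: last vowel = /i/, an unrounded vowel → -i → *erii*.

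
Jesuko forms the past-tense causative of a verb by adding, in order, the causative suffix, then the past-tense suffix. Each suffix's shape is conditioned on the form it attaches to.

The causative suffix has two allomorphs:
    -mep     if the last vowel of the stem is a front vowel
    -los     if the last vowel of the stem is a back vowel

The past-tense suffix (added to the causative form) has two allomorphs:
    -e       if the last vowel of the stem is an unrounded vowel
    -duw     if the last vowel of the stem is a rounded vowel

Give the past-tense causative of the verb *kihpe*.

*kihpe* — last vowel /e/ (a front vowel) → -mep → *kihpemep*.
The causative form *kihpemep*: last vowel = /e/, an unrounded vowel → -e → *kihpemepe*.

kihpemepe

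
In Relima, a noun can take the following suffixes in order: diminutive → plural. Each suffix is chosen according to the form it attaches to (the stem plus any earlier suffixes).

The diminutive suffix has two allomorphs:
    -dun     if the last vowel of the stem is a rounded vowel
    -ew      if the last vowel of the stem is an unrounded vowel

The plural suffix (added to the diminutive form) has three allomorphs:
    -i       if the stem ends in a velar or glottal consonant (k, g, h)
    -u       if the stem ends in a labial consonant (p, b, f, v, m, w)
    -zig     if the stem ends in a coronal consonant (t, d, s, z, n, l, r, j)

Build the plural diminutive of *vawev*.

vawevewu

*vawev*: last vowel = /e/, an unrounded vowel → -ew → *vawevew*.
The diminutive form *vawevew*: final consonant = /w/, labial → -u → *vawevewu*.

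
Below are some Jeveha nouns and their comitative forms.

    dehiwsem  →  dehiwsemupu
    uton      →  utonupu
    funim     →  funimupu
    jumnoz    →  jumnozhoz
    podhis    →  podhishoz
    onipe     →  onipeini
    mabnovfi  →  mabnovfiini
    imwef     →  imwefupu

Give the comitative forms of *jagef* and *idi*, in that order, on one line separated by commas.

Looking at the final sound of each stem: -hoz when the stem ends in a sibilant (*jumnoz*, *podhis*); -upu when the stem ends in a non-sibilant consonant (*dehiwsem*, *uton*, *funim*, *imwef*); -ini when the stem ends in a vowel (*onipe*, *mabnovfi*).
*jagef*: final sound = /f/, a non-sibilant consonant → -upu → *jagefupu*.
The final sound of *idi* is /i/, which is a vowel, so the suffix is -ini, giving *idiini*.

jagefupu, idiini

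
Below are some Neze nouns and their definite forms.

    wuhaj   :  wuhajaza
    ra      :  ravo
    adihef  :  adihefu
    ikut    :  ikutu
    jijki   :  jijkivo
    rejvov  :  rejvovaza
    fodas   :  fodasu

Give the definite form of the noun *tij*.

The pattern is voicing of the final sound: -u when the stem ends in a voiceless consonant (*adihef*, *ikut*, *fodas*); -aza when the stem ends in a voiced consonant (*wuhaj*, *rejvov*); -vo when the stem ends in a vowel (*ra*, *jijki*).
Since the final sound of *tij* is /j/ (a voiced consonant), it takes -aza, giving *tijaza*.

tijaza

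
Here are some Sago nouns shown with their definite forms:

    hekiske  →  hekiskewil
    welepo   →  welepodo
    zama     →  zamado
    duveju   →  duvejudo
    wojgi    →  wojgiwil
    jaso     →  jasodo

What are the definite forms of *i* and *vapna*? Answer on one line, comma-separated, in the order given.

iwil, vapnado

The suffix is conditioned by the last vowel: -wil when the last vowel of the stem is a front vowel (*hekiske*, *wojgi*); -do when the last vowel of the stem is a back vowel (*welepo*, *zama*, *duveju*, *jaso*).
The last vowel of *i* is /i/, which is a front vowel, so the suffix is -wil, giving *iwil*.
The last vowel of *vapna* is /a/, which is a back vowel, so the suffix is -do, giving *vapnado*.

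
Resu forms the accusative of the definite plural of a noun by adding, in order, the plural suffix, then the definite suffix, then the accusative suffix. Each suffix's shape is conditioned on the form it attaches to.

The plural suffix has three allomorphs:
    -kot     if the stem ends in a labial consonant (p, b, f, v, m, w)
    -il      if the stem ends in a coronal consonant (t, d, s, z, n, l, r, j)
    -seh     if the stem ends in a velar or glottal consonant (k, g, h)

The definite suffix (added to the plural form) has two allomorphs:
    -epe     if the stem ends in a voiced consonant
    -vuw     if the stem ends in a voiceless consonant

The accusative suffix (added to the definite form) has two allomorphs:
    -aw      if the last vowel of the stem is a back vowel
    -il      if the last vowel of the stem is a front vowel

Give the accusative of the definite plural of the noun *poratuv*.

Since the final consonant of *poratuv* is /v/ (labial), it takes -kot, giving *poratuvkot*.
The plural form *poratuvkot*: final consonant = /t/, voiceless → -vuw → *poratuvkotvuw*.
The definite form *poratuvkotvuw* — last vowel /u/ (a back vowel) → -aw → *poratuvkotvuwaw*.

poratuvkotvuwaw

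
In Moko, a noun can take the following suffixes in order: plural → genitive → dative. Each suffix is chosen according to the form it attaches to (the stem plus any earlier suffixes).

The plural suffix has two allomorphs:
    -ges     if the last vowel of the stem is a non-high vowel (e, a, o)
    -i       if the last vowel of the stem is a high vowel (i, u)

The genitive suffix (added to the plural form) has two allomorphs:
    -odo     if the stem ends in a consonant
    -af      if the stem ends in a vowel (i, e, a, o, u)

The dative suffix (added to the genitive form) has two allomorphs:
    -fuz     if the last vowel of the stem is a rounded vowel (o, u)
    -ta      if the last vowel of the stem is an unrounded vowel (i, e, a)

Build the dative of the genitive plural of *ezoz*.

*ezoz* — last vowel /o/ (a non-high vowel) → -ges → *ezozges*.
The plural form *ezozges* — final sound /s/ (a consonant) → -odo → *ezozgesodo*.
The genitive form *ezozgesodo* — last vowel /o/ (a rounded vowel) → -fuz → *ezozgesodofuz*.

ezozgesodofuz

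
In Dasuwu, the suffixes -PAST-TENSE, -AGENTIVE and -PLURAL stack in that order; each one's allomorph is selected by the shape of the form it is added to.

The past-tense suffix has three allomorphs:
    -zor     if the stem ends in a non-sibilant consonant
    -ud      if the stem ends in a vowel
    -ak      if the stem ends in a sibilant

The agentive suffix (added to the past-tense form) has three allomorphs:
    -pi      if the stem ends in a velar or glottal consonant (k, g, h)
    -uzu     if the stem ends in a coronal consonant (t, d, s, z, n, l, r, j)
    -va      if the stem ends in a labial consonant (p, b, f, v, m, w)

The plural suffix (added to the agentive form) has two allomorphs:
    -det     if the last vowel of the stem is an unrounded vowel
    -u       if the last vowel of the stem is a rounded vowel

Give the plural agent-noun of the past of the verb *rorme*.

The final sound of *rorme* is /e/, which is a vowel, so the past-tense suffix is -ud, giving *rormeud*.
The past-tense form *rormeud* — final consonant /d/ (coronal) → -uzu → *rormeuduzu*.
The agentive form *rormeuduzu*: last vowel = /u/, a rounded vowel → -u → *rormeuduzuu*.

rormeuduzuu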